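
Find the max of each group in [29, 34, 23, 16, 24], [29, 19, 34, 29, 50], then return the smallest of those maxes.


Find max of each group:
  Group 1: [29, 34, 23, 16, 24] -> max = 34
  Group 2: [29, 19, 34, 29, 50] -> max = 50
Maxes: [34, 50]
Minimum of maxes = 34
Final answer: 34


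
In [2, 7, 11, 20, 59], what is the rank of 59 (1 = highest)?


Sort descending: [59, 20, 11, 7, 2]
Find 59 in the sorted list.
59 is at position 1.
Final answer: 1


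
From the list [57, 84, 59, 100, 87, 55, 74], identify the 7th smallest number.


Sort ascending: [55, 57, 59, 74, 84, 87, 100]
The 7th element (1-indexed) is at index 6.
Value = 100
Final answer: 100


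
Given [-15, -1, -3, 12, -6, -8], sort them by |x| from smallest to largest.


Compute absolute values:
  |-15| = 15
  |-1| = 1
  |-3| = 3
  |12| = 12
  |-6| = 6
  |-8| = 8
Absolute values in increasing order: 1 < 3 < 6 < 8 < 12 < 15
Listing the original numbers in that order gives the answer.
Final answer: [-1, -3, -6, -8, 12, -15]


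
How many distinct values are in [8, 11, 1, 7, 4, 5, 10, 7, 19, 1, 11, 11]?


List all unique values:
Distinct values: [1, 4, 5, 7, 8, 10, 11, 19]
Count = 8
Final answer: 8


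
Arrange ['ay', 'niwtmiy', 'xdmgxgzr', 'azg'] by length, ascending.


Compute lengths:
  'ay' has length 2
  'niwtmiy' has length 7
  'xdmgxgzr' has length 8
  'azg' has length 3
Lengths in increasing order: 2 < 3 < 7 < 8
Listing the words in that order gives the answer.
Final answer: ['ay', 'azg', 'niwtmiy', 'xdmgxgzr']


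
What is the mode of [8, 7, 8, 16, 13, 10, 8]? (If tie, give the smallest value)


Count the frequency of each value:
  7 appears 1 time(s)
  8 appears 3 time(s)
  10 appears 1 time(s)
  13 appears 1 time(s)
  16 appears 1 time(s)
Maximum frequency is 3.
Only 8 reaches that frequency, so it is the mode.
Final answer: 8


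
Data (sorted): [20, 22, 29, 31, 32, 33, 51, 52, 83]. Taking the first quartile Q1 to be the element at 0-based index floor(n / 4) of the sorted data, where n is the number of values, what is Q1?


The list has n = 9 elements.
Q1 index = floor(9 / 4) = floor(2.25) = 2
Counting from index 0 in the sorted data, the element at index 2 is 29.
Final answer: 29


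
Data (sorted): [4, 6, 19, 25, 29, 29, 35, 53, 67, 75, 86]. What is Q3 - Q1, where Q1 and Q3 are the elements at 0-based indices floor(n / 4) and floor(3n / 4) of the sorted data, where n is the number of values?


The data has n = 11 elements.
Q1 index = floor(11 / 4) = floor(2.75) = 2; Q3 index = floor(3 * 11 / 4) = floor(8.25) = 8
Q1 = element at index 2 = 19
Q3 = element at index 8 = 67
IQR = 67 - 19 = 48
Final answer: 48


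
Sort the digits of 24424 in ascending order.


The number 24424 has digits: 2, 4, 4, 2, 4
Sorted: 2, 2, 4, 4, 4
Joining the sorted digits gives the result.
Final answer: 22444


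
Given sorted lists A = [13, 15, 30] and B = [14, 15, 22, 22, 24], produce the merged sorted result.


List A: [13, 15, 30]
List B: [14, 15, 22, 22, 24]
Repeatedly compare the front elements and take the smaller:
  13 vs 14 -> take 13
  15 vs 14 -> take 14
  15 vs 15 -> take 15
  30 vs 15 -> take 15
  30 vs 22 -> take 22
  30 vs 22 -> take 22
  30 vs 24 -> take 24
  B is exhausted; append the rest of A: [30]
Final answer: [13, 14, 15, 15, 22, 22, 24, 30]


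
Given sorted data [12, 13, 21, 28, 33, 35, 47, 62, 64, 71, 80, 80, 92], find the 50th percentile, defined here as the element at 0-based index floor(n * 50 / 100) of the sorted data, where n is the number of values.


The dataset has n = 13 elements.
Index = floor(13 * 50 / 100) = floor(650 / 100) = floor(6.5) = 6
Counting from index 0 in the sorted data, the element at index 6 is 47.
Final answer: 47


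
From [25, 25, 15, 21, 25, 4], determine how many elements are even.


Check each element:
  25 is odd
  25 is odd
  15 is odd
  21 is odd
  25 is odd
  4 is even
Evens: [4]
Count of evens = 1
Final answer: 1


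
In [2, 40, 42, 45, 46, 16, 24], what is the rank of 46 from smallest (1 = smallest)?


Sort ascending: [2, 16, 24, 40, 42, 45, 46]
Find 46 in the sorted list.
46 is at position 7 (1-indexed).
Final answer: 7


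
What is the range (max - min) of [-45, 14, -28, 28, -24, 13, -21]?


Maximum value: 28
Minimum value: -45
Range = 28 - (-45) = 73
Final answer: 73


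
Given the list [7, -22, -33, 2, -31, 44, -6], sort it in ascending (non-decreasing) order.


Original list: [7, -22, -33, 2, -31, 44, -6]
Repeatedly take the smallest remaining element:
  Remaining [7, -22, -33, 2, -31, 44, -6] -> smallest is -33
  Remaining [7, -22, 2, -31, 44, -6] -> smallest is -31
  Remaining [7, -22, 2, 44, -6] -> smallest is -22
  Remaining [7, 2, 44, -6] -> smallest is -6
  Remaining [7, 2, 44] -> smallest is 2
  Remaining [7, 44] -> smallest is 7
  Remaining [44] -> smallest is 44
Collecting the picks in order gives the sorted list.
Final answer: [-33, -31, -22, -6, 2, 7, 44]


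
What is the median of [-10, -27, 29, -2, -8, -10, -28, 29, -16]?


First, sort the list: [-28, -27, -16, -10, -10, -8, -2, 29, 29]
The list has 9 elements (odd count).
The middle index is 4 (0-based), and the element there is -10.
Final answer: -10


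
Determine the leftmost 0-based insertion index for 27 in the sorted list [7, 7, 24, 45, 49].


List is sorted: [7, 7, 24, 45, 49]
We need the leftmost position where 27 can be inserted, i.e. the first index whose element is >= 27 (or the end of the list if none is).
Binary search with low=0, high=5 (0-based indices):
  low=0, high=5, mid=2: a[2]=24 < 27, so low = 3
  low=3, high=5, mid=4: a[4]=49 >= 27, so high = 4
  low=3, high=4, mid=3: a[3]=45 >= 27, so high = 3
Now low = high = 3, so the insertion index is 3.
Final answer: 3


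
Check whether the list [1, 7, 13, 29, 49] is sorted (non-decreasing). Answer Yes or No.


Check consecutive pairs:
  1 <= 7? True
  7 <= 13? True
  13 <= 29? True
  29 <= 49? True
Every consecutive pair is in order, so the list is non-decreasing.
Final answer: Yes


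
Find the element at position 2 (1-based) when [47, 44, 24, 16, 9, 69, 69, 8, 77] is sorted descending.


Sort descending: [77, 69, 69, 47, 44, 24, 16, 9, 8]
The 2nd element (1-indexed) is at index 1.
Value = 69
Final answer: 69


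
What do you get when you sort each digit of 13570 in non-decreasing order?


The number 13570 has digits: 1, 3, 5, 7, 0
Sorted: 0, 1, 3, 5, 7
Joining the sorted digits gives the result.
Final answer: 01357


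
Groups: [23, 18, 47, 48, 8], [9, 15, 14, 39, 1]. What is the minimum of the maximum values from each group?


Find max of each group:
  Group 1: [23, 18, 47, 48, 8] -> max = 48
  Group 2: [9, 15, 14, 39, 1] -> max = 39
Maxes: [48, 39]
Minimum of maxes = 39
Final answer: 39


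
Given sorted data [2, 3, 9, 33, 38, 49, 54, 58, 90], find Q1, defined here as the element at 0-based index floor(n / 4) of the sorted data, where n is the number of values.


The list has n = 9 elements.
Q1 index = floor(9 / 4) = floor(2.25) = 2
Counting from index 0 in the sorted data, the element at index 2 is 9.
Final answer: 9


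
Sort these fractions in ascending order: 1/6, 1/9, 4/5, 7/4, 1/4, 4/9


Convert to decimal for comparison:
  1/6 = 0.1667
  1/9 = 0.1111
  4/5 = 0.8
  7/4 = 1.75
  1/4 = 0.25
  4/9 = 0.4444
Decimals in increasing order: 0.1111 < 0.1667 < 0.25 < 0.4444 < 0.8 < 1.75
Writing each back as its fraction gives the sorted order.
Final answer: 1/9, 1/6, 1/4, 4/9, 4/5, 7/4


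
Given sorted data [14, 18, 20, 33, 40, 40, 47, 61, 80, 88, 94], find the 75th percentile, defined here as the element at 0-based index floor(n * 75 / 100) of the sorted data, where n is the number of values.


The dataset has n = 11 elements.
Index = floor(11 * 75 / 100) = floor(825 / 100) = floor(8.25) = 8
Counting from index 0 in the sorted data, the element at index 8 is 80.
Final answer: 80


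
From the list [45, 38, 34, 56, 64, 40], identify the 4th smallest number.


Sort ascending: [34, 38, 40, 45, 56, 64]
The 4th element (1-indexed) is at index 3.
Value = 45
Final answer: 45


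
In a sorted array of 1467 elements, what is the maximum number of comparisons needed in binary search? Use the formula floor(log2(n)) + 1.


Binary search halves the search space each step.
Maximum comparisons = floor(log2(1467)) + 1
log2(1467) = 10.5187
floor(log2(1467)) = 10, so 10 + 1 = 11
Final answer: 11


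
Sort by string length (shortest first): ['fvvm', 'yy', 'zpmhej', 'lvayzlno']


Compute lengths:
  'fvvm' has length 4
  'yy' has length 2
  'zpmhej' has length 6
  'lvayzlno' has length 8
Lengths in increasing order: 2 < 4 < 6 < 8
Listing the words in that order gives the answer.
Final answer: ['yy', 'fvvm', 'zpmhej', 'lvayzlno']


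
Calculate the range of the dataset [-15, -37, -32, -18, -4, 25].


Maximum value: 25
Minimum value: -37
Range = 25 - (-37) = 62
Final answer: 62


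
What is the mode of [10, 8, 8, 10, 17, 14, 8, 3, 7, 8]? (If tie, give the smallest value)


Count the frequency of each value:
  3 appears 1 time(s)
  7 appears 1 time(s)
  8 appears 4 time(s)
  10 appears 2 time(s)
  14 appears 1 time(s)
  17 appears 1 time(s)
Maximum frequency is 4.
Only 8 reaches that frequency, so it is the mode.
Final answer: 8


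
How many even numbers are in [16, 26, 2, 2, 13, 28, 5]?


Check each element:
  16 is even
  26 is even
  2 is even
  2 is even
  13 is odd
  28 is even
  5 is odd
Evens: [16, 26, 2, 2, 28]
Count of evens = 5
Final answer: 5


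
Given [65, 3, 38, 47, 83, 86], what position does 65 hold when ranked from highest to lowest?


Sort descending: [86, 83, 65, 47, 38, 3]
Find 65 in the sorted list.
65 is at position 3.
Final answer: 3


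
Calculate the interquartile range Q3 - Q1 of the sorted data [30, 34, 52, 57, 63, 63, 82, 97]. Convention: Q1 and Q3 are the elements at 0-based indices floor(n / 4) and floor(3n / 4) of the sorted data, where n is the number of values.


The data has n = 8 elements.
Q1 index = floor(8 / 4) = floor(2) = 2; Q3 index = floor(3 * 8 / 4) = floor(6) = 6
Q1 = element at index 2 = 52
Q3 = element at index 6 = 82
IQR = 82 - 52 = 30
Final answer: 30


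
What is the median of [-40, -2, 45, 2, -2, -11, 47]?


First, sort the list: [-40, -11, -2, -2, 2, 45, 47]
The list has 7 elements (odd count).
The middle index is 3 (0-based), and the element there is -2.
Final answer: -2


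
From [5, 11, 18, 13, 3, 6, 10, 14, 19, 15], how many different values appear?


List all unique values:
Distinct values: [3, 5, 6, 10, 11, 13, 14, 15, 18, 19]
Count = 10
Final answer: 10


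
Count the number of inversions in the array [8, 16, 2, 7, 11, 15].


For each element, count the later elements that are smaller than it:
  8 (index 0): smaller elements after it = [2, 7] -> 2
  16 (index 1): smaller elements after it = [2, 7, 11, 15] -> 4
  2 (index 2): smaller elements after it = [] -> 0
  7 (index 3): smaller elements after it = [] -> 0
  11 (index 4): smaller elements after it = [] -> 0
Total inversions = 2 + 4 + 0 + 0 + 0 = 6
Final answer: 6


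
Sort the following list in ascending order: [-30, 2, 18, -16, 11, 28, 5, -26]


Original list: [-30, 2, 18, -16, 11, 28, 5, -26]
Repeatedly take the smallest remaining element:
  Remaining [-30, 2, 18, -16, 11, 28, 5, -26] -> smallest is -30
  Remaining [2, 18, -16, 11, 28, 5, -26] -> smallest is -26
  Remaining [2, 18, -16, 11, 28, 5] -> smallest is -16
  Remaining [2, 18, 11, 28, 5] -> smallest is 2
  Remaining [18, 11, 28, 5] -> smallest is 5
  Remaining [18, 11, 28] -> smallest is 11
  Remaining [18, 28] -> smallest is 18
  Remaining [28] -> smallest is 28
Collecting the picks in order gives the sorted list.
Final answer: [-30, -26, -16, 2, 5, 11, 18, 28]


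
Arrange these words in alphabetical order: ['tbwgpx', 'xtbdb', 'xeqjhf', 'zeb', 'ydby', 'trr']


Compare strings character by character (the first differing letter decides):
  'tbwgpx' < 'trr' since 'b' < 'r' at position 2
  'trr' < 'xeqjhf' since 't' < 'x' at position 1
  'xeqjhf' < 'xtbdb' since 'e' < 't' at position 2
  'xtbdb' < 'ydby' since 'x' < 'y' at position 1
  'ydby' < 'zeb' since 'y' < 'z' at position 1
Chaining these comparisons gives the alphabetical order.
Final answer: ['tbwgpx', 'trr', 'xeqjhf', 'xtbdb', 'ydby', 'zeb']


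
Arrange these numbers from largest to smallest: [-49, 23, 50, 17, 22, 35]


Original list: [-49, 23, 50, 17, 22, 35]
Repeatedly take the largest remaining element:
  Remaining [-49, 23, 50, 17, 22, 35] -> largest is 50
  Remaining [-49, 23, 17, 22, 35] -> largest is 35
  Remaining [-49, 23, 17, 22] -> largest is 23
  Remaining [-49, 17, 22] -> largest is 22
  Remaining [-49, 17] -> largest is 17
  Remaining [-49] -> largest is -49
Collecting the picks in order gives the descending list.
Final answer: [50, 35, 23, 22, 17, -49]


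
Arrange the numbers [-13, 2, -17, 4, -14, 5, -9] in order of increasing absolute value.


Compute absolute values:
  |-13| = 13
  |2| = 2
  |-17| = 17
  |4| = 4
  |-14| = 14
  |5| = 5
  |-9| = 9
Absolute values in increasing order: 2 < 4 < 5 < 9 < 13 < 14 < 17
Listing the original numbers in that order gives the answer.
Final answer: [2, 4, 5, -9, -13, -14, -17]


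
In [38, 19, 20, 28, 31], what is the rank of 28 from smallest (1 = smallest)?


Sort ascending: [19, 20, 28, 31, 38]
Find 28 in the sorted list.
28 is at position 3 (1-indexed).
Final answer: 3


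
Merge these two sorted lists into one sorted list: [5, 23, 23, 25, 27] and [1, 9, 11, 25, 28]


List A: [5, 23, 23, 25, 27]
List B: [1, 9, 11, 25, 28]
Repeatedly compare the front elements and take the smaller:
  5 vs 1 -> take 1
  5 vs 9 -> take 5
  23 vs 9 -> take 9
  23 vs 11 -> take 11
  23 vs 25 -> take 23
  23 vs 25 -> take 23
  25 vs 25 -> take 25
  27 vs 25 -> take 25
  27 vs 28 -> take 27
  A is exhausted; append the rest of B: [28]
Final answer: [1, 5, 9, 11, 23, 23, 25, 25, 27, 28]


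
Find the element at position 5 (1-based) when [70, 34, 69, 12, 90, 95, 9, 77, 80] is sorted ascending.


Sort ascending: [9, 12, 34, 69, 70, 77, 80, 90, 95]
The 5th element (1-indexed) is at index 4.
Value = 70
Final answer: 70


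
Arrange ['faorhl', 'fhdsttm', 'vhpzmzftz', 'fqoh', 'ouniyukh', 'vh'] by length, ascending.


Compute lengths:
  'faorhl' has length 6
  'fhdsttm' has length 7
  'vhpzmzftz' has length 9
  'fqoh' has length 4
  'ouniyukh' has length 8
  'vh' has length 2
Lengths in increasing order: 2 < 4 < 6 < 7 < 8 < 9
Listing the words in that order gives the answer.
Final answer: ['vh', 'fqoh', 'faorhl', 'fhdsttm', 'ouniyukh', 'vhpzmzftz']


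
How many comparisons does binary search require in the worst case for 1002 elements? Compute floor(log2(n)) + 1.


Binary search halves the search space each step.
Maximum comparisons = floor(log2(1002)) + 1
log2(1002) = 9.9687
floor(log2(1002)) = 9, so 9 + 1 = 10
Final answer: 10


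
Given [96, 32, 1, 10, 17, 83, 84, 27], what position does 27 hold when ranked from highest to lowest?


Sort descending: [96, 84, 83, 32, 27, 17, 10, 1]
Find 27 in the sorted list.
27 is at position 5.
Final answer: 5


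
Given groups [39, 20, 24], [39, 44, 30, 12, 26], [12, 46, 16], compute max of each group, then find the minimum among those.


Find max of each group:
  Group 1: [39, 20, 24] -> max = 39
  Group 2: [39, 44, 30, 12, 26] -> max = 44
  Group 3: [12, 46, 16] -> max = 46
Maxes: [39, 44, 46]
Minimum of maxes = 39
Final answer: 39


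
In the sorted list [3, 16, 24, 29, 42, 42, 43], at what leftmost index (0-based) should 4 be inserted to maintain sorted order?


List is sorted: [3, 16, 24, 29, 42, 42, 43]
We need the leftmost position where 4 can be inserted, i.e. the first index whose element is >= 4 (or the end of the list if none is).
Binary search with low=0, high=7 (0-based indices):
  low=0, high=7, mid=3: a[3]=29 >= 4, so high = 3
  low=0, high=3, mid=1: a[1]=16 >= 4, so high = 1
  low=0, high=1, mid=0: a[0]=3 < 4, so low = 1
Now low = high = 1, so the insertion index is 1.
Final answer: 1


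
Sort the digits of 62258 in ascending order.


The number 62258 has digits: 6, 2, 2, 5, 8
Sorted: 2, 2, 5, 6, 8
Joining the sorted digits gives the result.
Final answer: 22568


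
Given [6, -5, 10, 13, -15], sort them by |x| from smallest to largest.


Compute absolute values:
  |6| = 6
  |-5| = 5
  |10| = 10
  |13| = 13
  |-15| = 15
Absolute values in increasing order: 5 < 6 < 10 < 13 < 15
Listing the original numbers in that order gives the answer.
Final answer: [-5, 6, 10, 13, -15]


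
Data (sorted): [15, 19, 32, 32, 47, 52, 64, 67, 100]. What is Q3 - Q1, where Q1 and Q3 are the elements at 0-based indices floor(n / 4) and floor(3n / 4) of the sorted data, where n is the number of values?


The data has n = 9 elements.
Q1 index = floor(9 / 4) = floor(2.25) = 2; Q3 index = floor(3 * 9 / 4) = floor(6.75) = 6
Q1 = element at index 2 = 32
Q3 = element at index 6 = 64
IQR = 64 - 32 = 32
Final answer: 32


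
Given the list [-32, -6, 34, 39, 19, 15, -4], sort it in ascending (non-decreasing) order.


Original list: [-32, -6, 34, 39, 19, 15, -4]
Repeatedly take the smallest remaining element:
  Remaining [-32, -6, 34, 39, 19, 15, -4] -> smallest is -32
  Remaining [-6, 34, 39, 19, 15, -4] -> smallest is -6
  Remaining [34, 39, 19, 15, -4] -> smallest is -4
  Remaining [34, 39, 19, 15] -> smallest is 15
  Remaining [34, 39, 19] -> smallest is 19
  Remaining [34, 39] -> smallest is 34
  Remaining [39] -> smallest is 39
Collecting the picks in order gives the sorted list.
Final answer: [-32, -6, -4, 15, 19, 34, 39]


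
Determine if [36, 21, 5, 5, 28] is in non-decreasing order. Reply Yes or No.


Check consecutive pairs:
  36 <= 21? False
  21 <= 5? False
  5 <= 5? True
  5 <= 28? True
2 consecutive pair(s) are out of order, so the list is not sorted.
Final answer: No


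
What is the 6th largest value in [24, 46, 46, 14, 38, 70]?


Sort descending: [70, 46, 46, 38, 24, 14]
The 6th element (1-indexed) is at index 5.
Value = 14
Final answer: 14


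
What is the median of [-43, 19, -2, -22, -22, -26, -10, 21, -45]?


First, sort the list: [-45, -43, -26, -22, -22, -10, -2, 19, 21]
The list has 9 elements (odd count).
The middle index is 4 (0-based), and the element there is -22.
Final answer: -22


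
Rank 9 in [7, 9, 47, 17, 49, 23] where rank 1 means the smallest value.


Sort ascending: [7, 9, 17, 23, 47, 49]
Find 9 in the sorted list.
9 is at position 2 (1-indexed).
Final answer: 2


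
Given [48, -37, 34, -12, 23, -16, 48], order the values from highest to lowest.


Original list: [48, -37, 34, -12, 23, -16, 48]
Repeatedly take the largest remaining element:
  Remaining [48, -37, 34, -12, 23, -16, 48] -> largest is 48
  Remaining [-37, 34, -12, 23, -16, 48] -> largest is 48
  Remaining [-37, 34, -12, 23, -16] -> largest is 34
  Remaining [-37, -12, 23, -16] -> largest is 23
  Remaining [-37, -12, -16] -> largest is -12
  Remaining [-37, -16] -> largest is -16
  Remaining [-37] -> largest is -37
Collecting the picks in order gives the descending list.
Final answer: [48, 48, 34, 23, -12, -16, -37]


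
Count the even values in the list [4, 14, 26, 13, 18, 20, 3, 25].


Check each element:
  4 is even
  14 is even
  26 is even
  13 is odd
  18 is even
  20 is even
  3 is odd
  25 is odd
Evens: [4, 14, 26, 18, 20]
Count of evens = 5
Final answer: 5


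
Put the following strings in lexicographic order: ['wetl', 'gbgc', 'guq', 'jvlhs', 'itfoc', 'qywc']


Compare strings character by character (the first differing letter decides):
  'gbgc' < 'guq' since 'b' < 'u' at position 2
  'guq' < 'itfoc' since 'g' < 'i' at position 1
  'itfoc' < 'jvlhs' since 'i' < 'j' at position 1
  'jvlhs' < 'qywc' since 'j' < 'q' at position 1
  'qywc' < 'wetl' since 'q' < 'w' at position 1
Chaining these comparisons gives the alphabetical order.
Final answer: ['gbgc', 'guq', 'itfoc', 'jvlhs', 'qywc', 'wetl']


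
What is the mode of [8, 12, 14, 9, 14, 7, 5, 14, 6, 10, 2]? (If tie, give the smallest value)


Count the frequency of each value:
  2 appears 1 time(s)
  5 appears 1 time(s)
  6 appears 1 time(s)
  7 appears 1 time(s)
  8 appears 1 time(s)
  9 appears 1 time(s)
  10 appears 1 time(s)
  12 appears 1 time(s)
  14 appears 3 time(s)
Maximum frequency is 3.
Only 14 reaches that frequency, so it is the mode.
Final answer: 14


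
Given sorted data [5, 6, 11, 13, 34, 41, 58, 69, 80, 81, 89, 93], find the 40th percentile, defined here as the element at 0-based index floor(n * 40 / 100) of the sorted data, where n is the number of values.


The dataset has n = 12 elements.
Index = floor(12 * 40 / 100) = floor(480 / 100) = floor(4.8) = 4
Counting from index 0 in the sorted data, the element at index 4 is 34.
Final answer: 34


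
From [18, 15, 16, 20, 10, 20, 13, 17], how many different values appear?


List all unique values:
Distinct values: [10, 13, 15, 16, 17, 18, 20]
Count = 7
Final answer: 7


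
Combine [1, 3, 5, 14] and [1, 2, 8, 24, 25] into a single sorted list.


List A: [1, 3, 5, 14]
List B: [1, 2, 8, 24, 25]
Repeatedly compare the front elements and take the smaller:
  1 vs 1 -> take 1
  3 vs 1 -> take 1
  3 vs 2 -> take 2
  3 vs 8 -> take 3
  5 vs 8 -> take 5
  14 vs 8 -> take 8
  14 vs 24 -> take 14
  A is exhausted; append the rest of B: [24, 25]
Final answer: [1, 1, 2, 3, 5, 8, 14, 24, 25]


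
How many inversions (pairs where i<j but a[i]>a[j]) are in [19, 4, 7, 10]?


For each element, count the later elements that are smaller than it:
  19 (index 0): smaller elements after it = [4, 7, 10] -> 3
  4 (index 1): smaller elements after it = [] -> 0
  7 (index 2): smaller elements after it = [] -> 0
Total inversions = 3 + 0 + 0 = 3
Final answer: 3


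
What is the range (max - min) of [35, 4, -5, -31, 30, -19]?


Maximum value: 35
Minimum value: -31
Range = 35 - (-31) = 66
Final answer: 66


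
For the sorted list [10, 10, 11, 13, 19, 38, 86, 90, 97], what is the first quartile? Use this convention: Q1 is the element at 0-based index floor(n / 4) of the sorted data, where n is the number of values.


The list has n = 9 elements.
Q1 index = floor(9 / 4) = floor(2.25) = 2
Counting from index 0 in the sorted data, the element at index 2 is 11.
Final answer: 11


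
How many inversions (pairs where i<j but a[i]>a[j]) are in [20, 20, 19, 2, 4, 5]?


For each element, count the later elements that are smaller than it:
  20 (index 0): smaller elements after it = [19, 2, 4, 5] -> 4
  20 (index 1): smaller elements after it = [19, 2, 4, 5] -> 4
  19 (index 2): smaller elements after it = [2, 4, 5] -> 3
  2 (index 3): smaller elements after it = [] -> 0
  4 (index 4): smaller elements after it = [] -> 0
Total inversions = 4 + 4 + 3 + 0 + 0 = 11
Final answer: 11


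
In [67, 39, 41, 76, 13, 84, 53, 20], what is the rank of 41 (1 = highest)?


Sort descending: [84, 76, 67, 53, 41, 39, 20, 13]
Find 41 in the sorted list.
41 is at position 5.
Final answer: 5


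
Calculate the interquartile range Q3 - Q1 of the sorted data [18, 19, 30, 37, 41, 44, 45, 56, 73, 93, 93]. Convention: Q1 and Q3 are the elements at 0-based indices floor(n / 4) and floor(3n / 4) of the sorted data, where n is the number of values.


The data has n = 11 elements.
Q1 index = floor(11 / 4) = floor(2.75) = 2; Q3 index = floor(3 * 11 / 4) = floor(8.25) = 8
Q1 = element at index 2 = 30
Q3 = element at index 8 = 73
IQR = 73 - 30 = 43
Final answer: 43


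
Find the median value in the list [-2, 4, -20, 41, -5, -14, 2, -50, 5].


First, sort the list: [-50, -20, -14, -5, -2, 2, 4, 5, 41]
The list has 9 elements (odd count).
The middle index is 4 (0-based), and the element there is -2.
Final answer: -2


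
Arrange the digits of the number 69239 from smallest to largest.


The number 69239 has digits: 6, 9, 2, 3, 9
Sorted: 2, 3, 6, 9, 9
Joining the sorted digits gives the result.
Final answer: 23699


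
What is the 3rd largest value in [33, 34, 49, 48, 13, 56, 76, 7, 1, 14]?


Sort descending: [76, 56, 49, 48, 34, 33, 14, 13, 7, 1]
The 3rd element (1-indexed) is at index 2.
Value = 49
Final answer: 49


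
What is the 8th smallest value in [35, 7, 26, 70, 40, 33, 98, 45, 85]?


Sort ascending: [7, 26, 33, 35, 40, 45, 70, 85, 98]
The 8th element (1-indexed) is at index 7.
Value = 85
Final answer: 85


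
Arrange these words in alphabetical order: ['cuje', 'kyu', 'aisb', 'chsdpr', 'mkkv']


Compare strings character by character (the first differing letter decides):
  'aisb' < 'chsdpr' since 'a' < 'c' at position 1
  'chsdpr' < 'cuje' since 'h' < 'u' at position 2
  'cuje' < 'kyu' since 'c' < 'k' at position 1
  'kyu' < 'mkkv' since 'k' < 'm' at position 1
Chaining these comparisons gives the alphabetical order.
Final answer: ['aisb', 'chsdpr', 'cuje', 'kyu', 'mkkv']


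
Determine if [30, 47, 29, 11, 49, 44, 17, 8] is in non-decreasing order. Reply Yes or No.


Check consecutive pairs:
  30 <= 47? True
  47 <= 29? False
  29 <= 11? False
  11 <= 49? True
  49 <= 44? False
  44 <= 17? False
  17 <= 8? False
5 consecutive pair(s) are out of order, so the list is not sorted.
Final answer: No


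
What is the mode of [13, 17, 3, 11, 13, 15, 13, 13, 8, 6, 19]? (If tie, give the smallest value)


Count the frequency of each value:
  3 appears 1 time(s)
  6 appears 1 time(s)
  8 appears 1 time(s)
  11 appears 1 time(s)
  13 appears 4 time(s)
  15 appears 1 time(s)
  17 appears 1 time(s)
  19 appears 1 time(s)
Maximum frequency is 4.
Only 13 reaches that frequency, so it is the mode.
Final answer: 13


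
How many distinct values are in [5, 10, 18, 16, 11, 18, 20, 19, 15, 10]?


List all unique values:
Distinct values: [5, 10, 11, 15, 16, 18, 19, 20]
Count = 8
Final answer: 8


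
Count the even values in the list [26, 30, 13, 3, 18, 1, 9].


Check each element:
  26 is even
  30 is even
  13 is odd
  3 is odd
  18 is even
  1 is odd
  9 is odd
Evens: [26, 30, 18]
Count of evens = 3
Final answer: 3


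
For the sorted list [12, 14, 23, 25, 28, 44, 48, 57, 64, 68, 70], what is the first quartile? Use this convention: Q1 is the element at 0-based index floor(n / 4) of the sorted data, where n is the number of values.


The list has n = 11 elements.
Q1 index = floor(11 / 4) = floor(2.75) = 2
Counting from index 0 in the sorted data, the element at index 2 is 23.
Final answer: 23


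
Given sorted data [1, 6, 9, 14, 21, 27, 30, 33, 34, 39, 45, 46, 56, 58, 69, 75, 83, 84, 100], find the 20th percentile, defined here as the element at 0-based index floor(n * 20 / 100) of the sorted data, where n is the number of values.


The dataset has n = 19 elements.
Index = floor(19 * 20 / 100) = floor(380 / 100) = floor(3.8) = 3
Counting from index 0 in the sorted data, the element at index 3 is 14.
Final answer: 14


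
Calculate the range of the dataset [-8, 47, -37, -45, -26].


Maximum value: 47
Minimum value: -45
Range = 47 - (-45) = 92
Final answer: 92


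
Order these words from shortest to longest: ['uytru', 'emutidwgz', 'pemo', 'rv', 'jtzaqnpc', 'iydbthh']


Compute lengths:
  'uytru' has length 5
  'emutidwgz' has length 9
  'pemo' has length 4
  'rv' has length 2
  'jtzaqnpc' has length 8
  'iydbthh' has length 7
Lengths in increasing order: 2 < 4 < 5 < 7 < 8 < 9
Listing the words in that order gives the answer.
Final answer: ['rv', 'pemo', 'uytru', 'iydbthh', 'jtzaqnpc', 'emutidwgz']


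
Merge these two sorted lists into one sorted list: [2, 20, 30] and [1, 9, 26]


List A: [2, 20, 30]
List B: [1, 9, 26]
Repeatedly compare the front elements and take the smaller:
  2 vs 1 -> take 1
  2 vs 9 -> take 2
  20 vs 9 -> take 9
  20 vs 26 -> take 20
  30 vs 26 -> take 26
  B is exhausted; append the rest of A: [30]
Final answer: [1, 2, 9, 20, 26, 30]


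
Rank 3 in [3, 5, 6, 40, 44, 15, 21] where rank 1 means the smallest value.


Sort ascending: [3, 5, 6, 15, 21, 40, 44]
Find 3 in the sorted list.
3 is at position 1 (1-indexed).
Final answer: 1


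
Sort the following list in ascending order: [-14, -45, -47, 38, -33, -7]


Original list: [-14, -45, -47, 38, -33, -7]
Repeatedly take the smallest remaining element:
  Remaining [-14, -45, -47, 38, -33, -7] -> smallest is -47
  Remaining [-14, -45, 38, -33, -7] -> smallest is -45
  Remaining [-14, 38, -33, -7] -> smallest is -33
  Remaining [-14, 38, -7] -> smallest is -14
  Remaining [38, -7] -> smallest is -7
  Remaining [38] -> smallest is 38
Collecting the picks in order gives the sorted list.
Final answer: [-47, -45, -33, -14, -7, 38]


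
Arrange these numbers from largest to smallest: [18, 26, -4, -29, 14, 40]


Original list: [18, 26, -4, -29, 14, 40]
Repeatedly take the largest remaining element:
  Remaining [18, 26, -4, -29, 14, 40] -> largest is 40
  Remaining [18, 26, -4, -29, 14] -> largest is 26
  Remaining [18, -4, -29, 14] -> largest is 18
  Remaining [-4, -29, 14] -> largest is 14
  Remaining [-4, -29] -> largest is -4
  Remaining [-29] -> largest is -29
Collecting the picks in order gives the descending list.
Final answer: [40, 26, 18, 14, -4, -29]


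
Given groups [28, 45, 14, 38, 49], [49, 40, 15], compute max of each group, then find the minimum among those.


Find max of each group:
  Group 1: [28, 45, 14, 38, 49] -> max = 49
  Group 2: [49, 40, 15] -> max = 49
Maxes: [49, 49]
Minimum of maxes = 49
Final answer: 49


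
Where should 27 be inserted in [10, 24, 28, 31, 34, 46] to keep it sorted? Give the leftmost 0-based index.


List is sorted: [10, 24, 28, 31, 34, 46]
We need the leftmost position where 27 can be inserted, i.e. the first index whose element is >= 27 (or the end of the list if none is).
Binary search with low=0, high=6 (0-based indices):
  low=0, high=6, mid=3: a[3]=31 >= 27, so high = 3
  low=0, high=3, mid=1: a[1]=24 < 27, so low = 2
  low=2, high=3, mid=2: a[2]=28 >= 27, so high = 2
Now low = high = 2, so the insertion index is 2.
Final answer: 2


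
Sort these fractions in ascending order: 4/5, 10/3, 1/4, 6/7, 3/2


Convert to decimal for comparison:
  4/5 = 0.8
  10/3 = 3.3333
  1/4 = 0.25
  6/7 = 0.8571
  3/2 = 1.5
Decimals in increasing order: 0.25 < 0.8 < 0.8571 < 1.5 < 3.3333
Writing each back as its fraction gives the sorted order.
Final answer: 1/4, 4/5, 6/7, 3/2, 10/3


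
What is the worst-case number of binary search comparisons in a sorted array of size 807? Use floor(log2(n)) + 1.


Binary search halves the search space each step.
Maximum comparisons = floor(log2(807)) + 1
log2(807) = 9.6564
floor(log2(807)) = 9, so 9 + 1 = 10
Final answer: 10


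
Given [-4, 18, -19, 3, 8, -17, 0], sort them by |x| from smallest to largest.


Compute absolute values:
  |-4| = 4
  |18| = 18
  |-19| = 19
  |3| = 3
  |8| = 8
  |-17| = 17
  |0| = 0
Absolute values in increasing order: 0 < 3 < 4 < 8 < 17 < 18 < 19
Listing the original numbers in that order gives the answer.
Final answer: [0, 3, -4, 8, -17, 18, -19]


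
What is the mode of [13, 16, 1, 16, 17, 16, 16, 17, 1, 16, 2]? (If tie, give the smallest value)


Count the frequency of each value:
  1 appears 2 time(s)
  2 appears 1 time(s)
  13 appears 1 time(s)
  16 appears 5 time(s)
  17 appears 2 time(s)
Maximum frequency is 5.
Only 16 reaches that frequency, so it is the mode.
Final answer: 16


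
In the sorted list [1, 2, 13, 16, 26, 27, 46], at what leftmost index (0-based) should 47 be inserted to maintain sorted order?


List is sorted: [1, 2, 13, 16, 26, 27, 46]
We need the leftmost position where 47 can be inserted, i.e. the first index whose element is >= 47 (or the end of the list if none is).
Binary search with low=0, high=7 (0-based indices):
  low=0, high=7, mid=3: a[3]=16 < 47, so low = 4
  low=4, high=7, mid=5: a[5]=27 < 47, so low = 6
  low=6, high=7, mid=6: a[6]=46 < 47, so low = 7
Now low = high = 7, so the insertion index is 7.
Final answer: 7


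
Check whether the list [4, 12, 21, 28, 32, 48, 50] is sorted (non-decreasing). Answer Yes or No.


Check consecutive pairs:
  4 <= 12? True
  12 <= 21? True
  21 <= 28? True
  28 <= 32? True
  32 <= 48? True
  48 <= 50? True
Every consecutive pair is in order, so the list is non-decreasing.
Final answer: Yes


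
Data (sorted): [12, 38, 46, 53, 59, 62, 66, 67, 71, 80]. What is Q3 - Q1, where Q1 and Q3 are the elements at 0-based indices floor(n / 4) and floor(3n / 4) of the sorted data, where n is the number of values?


The data has n = 10 elements.
Q1 index = floor(10 / 4) = floor(2.5) = 2; Q3 index = floor(3 * 10 / 4) = floor(7.5) = 7
Q1 = element at index 2 = 46
Q3 = element at index 7 = 67
IQR = 67 - 46 = 21
Final answer: 21


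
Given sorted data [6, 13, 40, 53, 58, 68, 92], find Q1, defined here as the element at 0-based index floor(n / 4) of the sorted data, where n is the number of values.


The list has n = 7 elements.
Q1 index = floor(7 / 4) = floor(1.75) = 1
Counting from index 0 in the sorted data, the element at index 1 is 13.
Final answer: 13


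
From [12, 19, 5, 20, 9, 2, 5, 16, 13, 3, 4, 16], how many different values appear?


List all unique values:
Distinct values: [2, 3, 4, 5, 9, 12, 13, 16, 19, 20]
Count = 10
Final answer: 10


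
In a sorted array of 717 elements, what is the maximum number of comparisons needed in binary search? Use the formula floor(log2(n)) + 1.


Binary search halves the search space each step.
Maximum comparisons = floor(log2(717)) + 1
log2(717) = 9.4858
floor(log2(717)) = 9, so 9 + 1 = 10
Final answer: 10


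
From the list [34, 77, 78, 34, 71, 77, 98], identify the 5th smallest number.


Sort ascending: [34, 34, 71, 77, 77, 78, 98]
The 5th element (1-indexed) is at index 4.
Value = 77
Final answer: 77


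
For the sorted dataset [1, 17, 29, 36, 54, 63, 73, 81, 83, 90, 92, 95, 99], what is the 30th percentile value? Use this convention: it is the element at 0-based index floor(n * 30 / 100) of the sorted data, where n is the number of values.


The dataset has n = 13 elements.
Index = floor(13 * 30 / 100) = floor(390 / 100) = floor(3.9) = 3
Counting from index 0 in the sorted data, the element at index 3 is 36.
Final answer: 36


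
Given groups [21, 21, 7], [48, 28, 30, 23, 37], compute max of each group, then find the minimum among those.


Find max of each group:
  Group 1: [21, 21, 7] -> max = 21
  Group 2: [48, 28, 30, 23, 37] -> max = 48
Maxes: [21, 48]
Minimum of maxes = 21
Final answer: 21


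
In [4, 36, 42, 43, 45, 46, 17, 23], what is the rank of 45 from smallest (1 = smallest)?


Sort ascending: [4, 17, 23, 36, 42, 43, 45, 46]
Find 45 in the sorted list.
45 is at position 7 (1-indexed).
Final answer: 7


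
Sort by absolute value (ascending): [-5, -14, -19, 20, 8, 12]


Compute absolute values:
  |-5| = 5
  |-14| = 14
  |-19| = 19
  |20| = 20
  |8| = 8
  |12| = 12
Absolute values in increasing order: 5 < 8 < 12 < 14 < 19 < 20
Listing the original numbers in that order gives the answer.
Final answer: [-5, 8, 12, -14, -19, 20]


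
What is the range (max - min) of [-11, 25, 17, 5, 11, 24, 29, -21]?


Maximum value: 29
Minimum value: -21
Range = 29 - (-21) = 50
Final answer: 50


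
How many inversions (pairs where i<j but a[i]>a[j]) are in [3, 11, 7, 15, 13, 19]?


For each element, count the later elements that are smaller than it:
  3 (index 0): smaller elements after it = [] -> 0
  11 (index 1): smaller elements after it = [7] -> 1
  7 (index 2): smaller elements after it = [] -> 0
  15 (index 3): smaller elements after it = [13] -> 1
  13 (index 4): smaller elements after it = [] -> 0
Total inversions = 0 + 1 + 0 + 1 + 0 = 2
Final answer: 2


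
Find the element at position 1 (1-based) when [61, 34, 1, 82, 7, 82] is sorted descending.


Sort descending: [82, 82, 61, 34, 7, 1]
The 1st element (1-indexed) is at index 0.
Value = 82
Final answer: 82


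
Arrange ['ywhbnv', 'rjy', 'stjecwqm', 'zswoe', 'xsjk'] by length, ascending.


Compute lengths:
  'ywhbnv' has length 6
  'rjy' has length 3
  'stjecwqm' has length 8
  'zswoe' has length 5
  'xsjk' has length 4
Lengths in increasing order: 3 < 4 < 5 < 6 < 8
Listing the words in that order gives the answer.
Final answer: ['rjy', 'xsjk', 'zswoe', 'ywhbnv', 'stjecwqm']


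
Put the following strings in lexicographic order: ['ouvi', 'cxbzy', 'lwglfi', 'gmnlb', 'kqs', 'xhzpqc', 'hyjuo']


Compare strings character by character (the first differing letter decides):
  'cxbzy' < 'gmnlb' since 'c' < 'g' at position 1
  'gmnlb' < 'hyjuo' since 'g' < 'h' at position 1
  'hyjuo' < 'kqs' since 'h' < 'k' at position 1
  'kqs' < 'lwglfi' since 'k' < 'l' at position 1
  'lwglfi' < 'ouvi' since 'l' < 'o' at position 1
  'ouvi' < 'xhzpqc' since 'o' < 'x' at position 1
Chaining these comparisons gives the alphabetical order.
Final answer: ['cxbzy', 'gmnlb', 'hyjuo', 'kqs', 'lwglfi', 'ouvi', 'xhzpqc']


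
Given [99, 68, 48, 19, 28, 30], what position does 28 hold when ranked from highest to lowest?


Sort descending: [99, 68, 48, 30, 28, 19]
Find 28 in the sorted list.
28 is at position 5.
Final answer: 5


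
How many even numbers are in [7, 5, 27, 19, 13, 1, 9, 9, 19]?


Check each element:
  7 is odd
  5 is odd
  27 is odd
  19 is odd
  13 is odd
  1 is odd
  9 is odd
  9 is odd
  19 is odd
Evens: []
Count of evens = 0
Final answer: 0


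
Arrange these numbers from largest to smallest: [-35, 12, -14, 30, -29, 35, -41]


Original list: [-35, 12, -14, 30, -29, 35, -41]
Repeatedly take the largest remaining element:
  Remaining [-35, 12, -14, 30, -29, 35, -41] -> largest is 35
  Remaining [-35, 12, -14, 30, -29, -41] -> largest is 30
  Remaining [-35, 12, -14, -29, -41] -> largest is 12
  Remaining [-35, -14, -29, -41] -> largest is -14
  Remaining [-35, -29, -41] -> largest is -29
  Remaining [-35, -41] -> largest is -35
  Remaining [-41] -> largest is -41
Collecting the picks in order gives the descending list.
Final answer: [35, 30, 12, -14, -29, -35, -41]


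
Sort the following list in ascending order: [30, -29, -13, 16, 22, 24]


Original list: [30, -29, -13, 16, 22, 24]
Repeatedly take the smallest remaining element:
  Remaining [30, -29, -13, 16, 22, 24] -> smallest is -29
  Remaining [30, -13, 16, 22, 24] -> smallest is -13
  Remaining [30, 16, 22, 24] -> smallest is 16
  Remaining [30, 22, 24] -> smallest is 22
  Remaining [30, 24] -> smallest is 24
  Remaining [30] -> smallest is 30
Collecting the picks in order gives the sorted list.
Final answer: [-29, -13, 16, 22, 24, 30]


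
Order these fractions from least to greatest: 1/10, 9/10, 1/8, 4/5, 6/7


Convert to decimal for comparison:
  1/10 = 0.1
  9/10 = 0.9
  1/8 = 0.125
  4/5 = 0.8
  6/7 = 0.8571
Decimals in increasing order: 0.1 < 0.125 < 0.8 < 0.8571 < 0.9
Writing each back as its fraction gives the sorted order.
Final answer: 1/10, 1/8, 4/5, 6/7, 9/10


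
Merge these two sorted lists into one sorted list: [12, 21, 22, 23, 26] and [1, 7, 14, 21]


List A: [12, 21, 22, 23, 26]
List B: [1, 7, 14, 21]
Repeatedly compare the front elements and take the smaller:
  12 vs 1 -> take 1
  12 vs 7 -> take 7
  12 vs 14 -> take 12
  21 vs 14 -> take 14
  21 vs 21 -> take 21
  22 vs 21 -> take 21
  B is exhausted; append the rest of A: [22, 23, 26]
Final answer: [1, 7, 12, 14, 21, 21, 22, 23, 26]


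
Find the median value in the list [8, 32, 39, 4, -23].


First, sort the list: [-23, 4, 8, 32, 39]
The list has 5 elements (odd count).
The middle index is 2 (0-based), and the element there is 8.
Final answer: 8


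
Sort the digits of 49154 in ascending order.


The number 49154 has digits: 4, 9, 1, 5, 4
Sorted: 1, 4, 4, 5, 9
Joining the sorted digits gives the result.
Final answer: 14459


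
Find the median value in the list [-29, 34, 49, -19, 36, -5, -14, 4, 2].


First, sort the list: [-29, -19, -14, -5, 2, 4, 34, 36, 49]
The list has 9 elements (odd count).
The middle index is 4 (0-based), and the element there is 2.
Final answer: 2


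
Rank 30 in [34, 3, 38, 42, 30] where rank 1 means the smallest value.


Sort ascending: [3, 30, 34, 38, 42]
Find 30 in the sorted list.
30 is at position 2 (1-indexed).
Final answer: 2
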